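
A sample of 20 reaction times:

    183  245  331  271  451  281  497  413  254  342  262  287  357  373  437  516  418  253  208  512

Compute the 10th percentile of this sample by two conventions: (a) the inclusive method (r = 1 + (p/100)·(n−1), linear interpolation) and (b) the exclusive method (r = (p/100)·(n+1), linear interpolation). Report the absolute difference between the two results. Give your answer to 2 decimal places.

29.60

Sorted: 183, 208, 245, 253, 254, 262, 271, 281, 287, 331, 342, 357, 373, 413, 418, 437, 451, 497, 512, 516.
n = 20.
(a) r = 2.9; between ranks 2 (208) and 3 (245): 241.3.
(b) r = 2.1; between ranks 2 (208) and 3 (245): 211.7.
|241.3 − 211.7| = 29.6.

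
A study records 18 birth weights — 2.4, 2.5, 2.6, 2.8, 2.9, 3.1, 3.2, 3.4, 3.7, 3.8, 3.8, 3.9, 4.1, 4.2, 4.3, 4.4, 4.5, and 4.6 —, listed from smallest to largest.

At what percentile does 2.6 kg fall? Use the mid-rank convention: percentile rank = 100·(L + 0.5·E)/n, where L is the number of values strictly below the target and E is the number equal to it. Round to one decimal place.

Count below 2.6: L = 2; count equal: E = 1; n = 18.
Percentile rank = 100·(2 + 0.5·1)/18 = 100·2.5/18 = 13.89.

13.9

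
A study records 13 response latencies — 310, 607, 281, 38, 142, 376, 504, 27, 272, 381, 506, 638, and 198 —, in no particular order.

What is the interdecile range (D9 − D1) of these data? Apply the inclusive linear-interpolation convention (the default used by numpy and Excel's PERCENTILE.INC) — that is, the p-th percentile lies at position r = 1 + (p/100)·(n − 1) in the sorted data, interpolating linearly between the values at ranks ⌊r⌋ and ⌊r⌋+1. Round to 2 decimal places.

Sorted: 27, 38, 142, 198, 272, 281, 310, 376, 381, 504, 506, 607, 638.
n = 13.
P10: r = 2.2; ranks 2–3 are 38, 142; interpolating gives 58.8.
P90: r = 11.8; ranks 11–12 are 506, 607; interpolating gives 586.8.
Difference: 586.8 − 58.8 = 528.

528.00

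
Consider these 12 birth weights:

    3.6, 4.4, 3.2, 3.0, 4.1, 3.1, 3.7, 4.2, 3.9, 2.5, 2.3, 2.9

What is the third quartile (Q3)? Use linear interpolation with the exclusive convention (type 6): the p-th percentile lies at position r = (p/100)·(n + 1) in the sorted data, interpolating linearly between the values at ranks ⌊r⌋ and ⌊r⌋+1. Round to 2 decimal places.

Sorted: 2.3, 2.5, 2.9, 3.0, 3.1, 3.2, 3.6, 3.7, 3.9, 4.1, 4.2, 4.4.
n = 12.
r = (75/100)·(12 + 1) = 9.75.
Rank 9 is 3.9 and rank 10 is 4.1.
Interpolate: 3.9 + 0.75·(4.1 − 3.9) = 3.9 + 0.75·0.2 = 4.05.

4.05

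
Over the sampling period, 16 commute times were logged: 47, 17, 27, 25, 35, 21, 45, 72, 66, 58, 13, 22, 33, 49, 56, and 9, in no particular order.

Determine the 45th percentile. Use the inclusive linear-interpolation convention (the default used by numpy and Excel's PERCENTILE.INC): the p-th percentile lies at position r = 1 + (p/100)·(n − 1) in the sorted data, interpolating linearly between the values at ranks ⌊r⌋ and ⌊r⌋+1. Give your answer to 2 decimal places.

31.50

Sorted: 9, 13, 17, 21, 22, 25, 27, 33, 35, 45, 47, 49, 56, 58, 66, 72.
n = 16.
r = 1 + (45/100)·(16 − 1) = 1 + 6.75 = 7.75.
Rank 7 is 27 and rank 8 is 33.
Interpolate: 27 + 0.75·(33 − 27) = 27 + 0.75·6 = 31.5.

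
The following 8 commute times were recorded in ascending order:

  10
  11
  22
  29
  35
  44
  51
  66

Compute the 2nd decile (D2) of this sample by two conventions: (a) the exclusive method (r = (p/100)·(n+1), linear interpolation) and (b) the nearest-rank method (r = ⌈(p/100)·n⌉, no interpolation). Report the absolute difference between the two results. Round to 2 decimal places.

0.20

n = 8.
(a) r = 1.8; between ranks 1 (10) and 2 (11): 10.8.
(b) the nearest-rank method: rank 2 → 11.
|10.8 − 11| = 0.2.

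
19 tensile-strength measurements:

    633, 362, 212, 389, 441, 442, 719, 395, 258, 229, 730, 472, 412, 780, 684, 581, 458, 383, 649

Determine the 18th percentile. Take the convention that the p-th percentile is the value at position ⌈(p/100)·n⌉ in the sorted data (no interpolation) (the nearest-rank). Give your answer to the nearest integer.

Sorted: 212, 229, 258, 362, 383, 389, 395, 412, 441, 442, 458, 472, 581, 633, 649, 684, 719, 730, 780.
n = 19.
Position = ⌈18/100 · 19⌉ = ⌈3.42⌉ = 4.
The value at rank 4 is 362.

362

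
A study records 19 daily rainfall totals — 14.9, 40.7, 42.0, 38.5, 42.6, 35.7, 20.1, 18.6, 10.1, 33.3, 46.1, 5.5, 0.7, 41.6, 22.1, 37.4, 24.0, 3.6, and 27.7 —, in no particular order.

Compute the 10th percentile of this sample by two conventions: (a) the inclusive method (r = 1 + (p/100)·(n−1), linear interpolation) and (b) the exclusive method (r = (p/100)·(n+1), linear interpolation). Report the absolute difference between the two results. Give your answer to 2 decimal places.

1.52

Sorted: 0.7, 3.6, 5.5, 10.1, 14.9, 18.6, 20.1, 22.1, 24.0, 27.7, 33.3, 35.7, 37.4, 38.5, 40.7, 41.6, 42.0, 42.6, 46.1.
n = 19.
(a) r = 2.8; between ranks 2 (3.6) and 3 (5.5): 5.12.
(b) r = 2 → value at rank 2 = 3.6.
|5.12 − 3.6| = 1.52.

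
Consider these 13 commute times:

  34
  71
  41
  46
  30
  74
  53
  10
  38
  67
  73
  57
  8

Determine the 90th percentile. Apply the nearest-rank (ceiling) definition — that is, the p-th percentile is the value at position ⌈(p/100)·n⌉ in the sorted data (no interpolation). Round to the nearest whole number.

Sorted: 8, 10, 30, 34, 38, 41, 46, 53, 57, 67, 71, 73, 74.
n = 13.
Position = ⌈90/100 · 13⌉ = ⌈11.7⌉ = 12.
The value at rank 12 is 73.

73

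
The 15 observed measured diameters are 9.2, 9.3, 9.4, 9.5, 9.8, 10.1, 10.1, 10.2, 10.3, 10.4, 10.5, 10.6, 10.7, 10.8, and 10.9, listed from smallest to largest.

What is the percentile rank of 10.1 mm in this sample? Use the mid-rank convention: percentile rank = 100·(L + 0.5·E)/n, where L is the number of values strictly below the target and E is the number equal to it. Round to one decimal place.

40.0

Count below 10.1: L = 5; count equal: E = 2; n = 15.
Percentile rank = 100·(5 + 0.5·2)/15 = 100·6/15 = 40.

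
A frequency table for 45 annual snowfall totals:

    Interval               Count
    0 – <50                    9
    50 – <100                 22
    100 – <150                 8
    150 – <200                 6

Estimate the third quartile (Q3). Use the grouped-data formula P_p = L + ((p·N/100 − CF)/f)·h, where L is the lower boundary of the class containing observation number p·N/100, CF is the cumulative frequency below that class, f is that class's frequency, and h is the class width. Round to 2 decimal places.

117.19

N = 45; target position k = 75/100 · 45 = 33.75.
Cumulative frequencies: 9, 31, 39, 45.
Observation 33.75 falls in the class 100 – <150.
L = 100, CF = 31, f = 8, h = 50.
P75 = 100 + ((33.75 − 31)/8)·50 = 100 + 17.1875 = 117.188.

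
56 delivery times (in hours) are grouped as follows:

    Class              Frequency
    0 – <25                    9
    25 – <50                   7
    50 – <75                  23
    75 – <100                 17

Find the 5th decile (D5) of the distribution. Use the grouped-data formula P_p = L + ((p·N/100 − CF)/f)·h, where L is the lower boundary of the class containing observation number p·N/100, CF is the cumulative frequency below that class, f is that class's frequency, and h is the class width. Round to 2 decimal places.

63.04

N = 56; target position k = 50/100 · 56 = 28.
Cumulative frequencies: 9, 16, 39, 56.
Observation 28 falls in the class 50 – <75.
L = 50, CF = 16, f = 23, h = 25.
P50 = 50 + ((28 − 16)/23)·25 = 50 + 13.0435 = 63.0435.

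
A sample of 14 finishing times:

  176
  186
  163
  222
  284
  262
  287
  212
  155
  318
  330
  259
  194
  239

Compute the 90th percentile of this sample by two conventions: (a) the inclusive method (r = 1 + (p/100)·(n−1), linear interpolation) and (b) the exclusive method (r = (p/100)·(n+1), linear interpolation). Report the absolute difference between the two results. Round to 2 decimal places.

Sorted: 155, 163, 176, 186, 194, 212, 222, 239, 259, 262, 284, 287, 318, 330.
n = 14.
(a) r = 12.7; between ranks 12 (287) and 13 (318): 308.7.
(b) r = 13.5; between ranks 13 (318) and 14 (330): 324.
|308.7 − 324| = 15.3.

15.30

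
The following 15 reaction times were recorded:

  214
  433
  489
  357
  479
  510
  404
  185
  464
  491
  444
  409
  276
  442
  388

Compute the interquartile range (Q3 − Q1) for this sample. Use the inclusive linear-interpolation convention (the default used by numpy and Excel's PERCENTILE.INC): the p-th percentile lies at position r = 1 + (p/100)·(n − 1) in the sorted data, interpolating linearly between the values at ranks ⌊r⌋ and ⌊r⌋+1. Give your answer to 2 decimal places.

99.00

Sorted: 185, 214, 276, 357, 388, 404, 409, 433, 442, 444, 464, 479, 489, 491, 510.
n = 15.
P25: r = 4.5; ranks 4–5 are 357, 388; interpolating gives 372.5.
P75: r = 11.5; ranks 11–12 are 464, 479; interpolating gives 471.5.
Difference: 471.5 − 372.5 = 99.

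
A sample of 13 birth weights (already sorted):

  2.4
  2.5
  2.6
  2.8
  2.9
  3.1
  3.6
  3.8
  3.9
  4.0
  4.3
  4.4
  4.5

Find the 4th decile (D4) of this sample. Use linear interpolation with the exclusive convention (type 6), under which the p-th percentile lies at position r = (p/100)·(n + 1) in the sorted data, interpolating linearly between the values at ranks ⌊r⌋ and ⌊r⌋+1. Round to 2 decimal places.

3.02

n = 13.
r = (40/100)·(13 + 1) = 5.6.
Rank 5 is 2.9 and rank 6 is 3.1.
Interpolate: 2.9 + 0.6·(3.1 − 2.9) = 2.9 + 0.6·0.2 = 3.02.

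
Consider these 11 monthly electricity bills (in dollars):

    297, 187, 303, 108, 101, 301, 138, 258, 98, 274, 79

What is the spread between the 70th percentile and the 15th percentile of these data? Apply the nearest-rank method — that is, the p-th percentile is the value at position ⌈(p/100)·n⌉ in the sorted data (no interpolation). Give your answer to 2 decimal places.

176.00

Sorted: 79, 98, 101, 108, 138, 187, 258, 274, 297, 301, 303.
n = 11.
P15: rank ⌈15/100·11⌉ = 2 → 98.
P70: rank ⌈70/100·11⌉ = 8 → 274.
Difference: 274 − 98 = 176.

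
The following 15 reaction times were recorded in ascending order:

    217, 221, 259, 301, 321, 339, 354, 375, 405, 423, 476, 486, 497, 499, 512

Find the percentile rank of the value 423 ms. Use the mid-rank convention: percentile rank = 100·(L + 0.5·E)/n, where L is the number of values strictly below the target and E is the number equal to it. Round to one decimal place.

63.3

Count below 423: L = 9; count equal: E = 1; n = 15.
Percentile rank = 100·(9 + 0.5·1)/15 = 100·9.5/15 = 63.33.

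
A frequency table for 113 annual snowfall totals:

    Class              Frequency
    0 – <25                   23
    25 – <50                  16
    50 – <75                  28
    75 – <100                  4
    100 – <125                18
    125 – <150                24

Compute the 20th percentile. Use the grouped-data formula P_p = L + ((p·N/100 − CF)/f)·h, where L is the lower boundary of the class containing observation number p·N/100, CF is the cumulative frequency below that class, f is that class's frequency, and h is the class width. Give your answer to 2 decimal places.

N = 113; target position k = 20/100 · 113 = 22.6.
Cumulative frequencies: 23, 39, 67, 71, 89, 113.
Observation 22.6 falls in the class 0 – <25.
L = 0, CF = 0, f = 23, h = 25.
P20 = 0 + ((22.6 − 0)/23)·25 = 0 + 24.5652 = 24.5652.

24.57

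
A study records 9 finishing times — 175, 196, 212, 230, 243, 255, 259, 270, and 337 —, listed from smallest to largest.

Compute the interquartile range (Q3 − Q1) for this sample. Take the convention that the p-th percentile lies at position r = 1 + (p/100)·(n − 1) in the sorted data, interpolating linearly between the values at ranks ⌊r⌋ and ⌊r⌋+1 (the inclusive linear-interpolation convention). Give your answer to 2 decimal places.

n = 9.
P25: r = 3 (integer) → 212.
P75: r = 7 (integer) → 259.
Difference: 259 − 212 = 47.

47.00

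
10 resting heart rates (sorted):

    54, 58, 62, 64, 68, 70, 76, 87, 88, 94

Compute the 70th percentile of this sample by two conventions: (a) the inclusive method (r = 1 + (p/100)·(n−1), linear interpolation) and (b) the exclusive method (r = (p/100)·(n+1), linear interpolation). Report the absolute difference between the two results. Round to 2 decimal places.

n = 10.
(a) r = 7.3; between ranks 7 (76) and 8 (87): 79.3.
(b) r = 7.7; between ranks 7 (76) and 8 (87): 83.7.
|79.3 − 83.7| = 4.4.

4.40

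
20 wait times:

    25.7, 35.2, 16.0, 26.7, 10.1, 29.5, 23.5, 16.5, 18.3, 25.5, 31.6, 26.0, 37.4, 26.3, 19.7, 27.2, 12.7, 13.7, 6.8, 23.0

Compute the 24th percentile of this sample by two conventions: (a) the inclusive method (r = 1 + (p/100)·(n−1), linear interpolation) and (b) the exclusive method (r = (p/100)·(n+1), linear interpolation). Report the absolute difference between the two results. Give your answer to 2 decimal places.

0.26

Sorted: 6.8, 10.1, 12.7, 13.7, 16.0, 16.5, 18.3, 19.7, 23.0, 23.5, 25.5, 25.7, 26.0, 26.3, 26.7, 27.2, 29.5, 31.6, 35.2, 37.4.
n = 20.
(a) r = 5.56; between ranks 5 (16.0) and 6 (16.5): 16.28.
(b) r = 5.04; between ranks 5 (16.0) and 6 (16.5): 16.02.
|16.28 − 16.02| = 0.26.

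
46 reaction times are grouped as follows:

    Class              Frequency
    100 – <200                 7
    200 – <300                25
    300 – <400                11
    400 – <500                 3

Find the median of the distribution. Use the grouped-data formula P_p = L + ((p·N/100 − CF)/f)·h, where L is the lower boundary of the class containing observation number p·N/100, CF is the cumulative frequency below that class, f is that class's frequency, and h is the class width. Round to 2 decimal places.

264.00

N = 46; target position k = 50/100 · 46 = 23.
Cumulative frequencies: 7, 32, 43, 46.
Observation 23 falls in the class 200 – <300.
L = 200, CF = 7, f = 25, h = 100.
P50 = 200 + ((23 − 7)/25)·100 = 200 + 64 = 264.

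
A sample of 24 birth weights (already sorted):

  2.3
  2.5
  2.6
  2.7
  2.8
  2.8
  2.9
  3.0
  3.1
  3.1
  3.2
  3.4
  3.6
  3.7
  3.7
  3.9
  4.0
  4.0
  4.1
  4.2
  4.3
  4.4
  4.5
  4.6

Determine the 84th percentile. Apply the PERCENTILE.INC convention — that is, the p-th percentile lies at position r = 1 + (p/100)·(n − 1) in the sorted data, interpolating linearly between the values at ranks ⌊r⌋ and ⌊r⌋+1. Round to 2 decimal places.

4.23

n = 24.
r = 1 + (84/100)·(24 − 1) = 1 + 19.32 = 20.32.
Rank 20 is 4.2 and rank 21 is 4.3.
Interpolate: 4.2 + 0.32·(4.3 − 4.2) = 4.2 + 0.32·0.1 = 4.232.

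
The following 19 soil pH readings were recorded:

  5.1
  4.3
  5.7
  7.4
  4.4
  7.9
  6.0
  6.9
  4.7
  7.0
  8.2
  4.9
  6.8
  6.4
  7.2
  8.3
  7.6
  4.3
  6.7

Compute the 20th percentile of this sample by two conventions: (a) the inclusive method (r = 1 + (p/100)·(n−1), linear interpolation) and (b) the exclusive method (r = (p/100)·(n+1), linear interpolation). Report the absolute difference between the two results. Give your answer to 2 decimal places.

Sorted: 4.3, 4.3, 4.4, 4.7, 4.9, 5.1, 5.7, 6.0, 6.4, 6.7, 6.8, 6.9, 7.0, 7.2, 7.4, 7.6, 7.9, 8.2, 8.3.
n = 19.
(a) r = 4.6; between ranks 4 (4.7) and 5 (4.9): 4.82.
(b) r = 4 → value at rank 4 = 4.7.
|4.82 − 4.7| = 0.12.

0.12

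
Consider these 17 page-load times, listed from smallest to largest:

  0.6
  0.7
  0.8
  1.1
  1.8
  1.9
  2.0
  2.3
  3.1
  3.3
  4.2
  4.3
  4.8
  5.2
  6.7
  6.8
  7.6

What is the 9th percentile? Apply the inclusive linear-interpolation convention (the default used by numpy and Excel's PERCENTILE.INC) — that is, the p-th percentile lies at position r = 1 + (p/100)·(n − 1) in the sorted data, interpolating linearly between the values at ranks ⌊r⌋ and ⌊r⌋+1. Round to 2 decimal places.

n = 17.
r = 1 + (9/100)·(17 − 1) = 1 + 1.44 = 2.44.
Rank 2 is 0.7 and rank 3 is 0.8.
Interpolate: 0.7 + 0.44·(0.8 − 0.7) = 0.7 + 0.44·0.1 = 0.744.

0.74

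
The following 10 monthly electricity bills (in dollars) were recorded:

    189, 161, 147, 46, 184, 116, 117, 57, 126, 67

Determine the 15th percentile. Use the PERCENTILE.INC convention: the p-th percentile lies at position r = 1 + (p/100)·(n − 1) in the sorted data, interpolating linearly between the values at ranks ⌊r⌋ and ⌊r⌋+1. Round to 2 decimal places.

60.50

Sorted: 46, 57, 67, 116, 117, 126, 147, 161, 184, 189.
n = 10.
r = 1 + (15/100)·(10 − 1) = 1 + 1.35 = 2.35.
Rank 2 is 57 and rank 3 is 67.
Interpolate: 57 + 0.35·(67 − 57) = 57 + 0.35·10 = 60.5.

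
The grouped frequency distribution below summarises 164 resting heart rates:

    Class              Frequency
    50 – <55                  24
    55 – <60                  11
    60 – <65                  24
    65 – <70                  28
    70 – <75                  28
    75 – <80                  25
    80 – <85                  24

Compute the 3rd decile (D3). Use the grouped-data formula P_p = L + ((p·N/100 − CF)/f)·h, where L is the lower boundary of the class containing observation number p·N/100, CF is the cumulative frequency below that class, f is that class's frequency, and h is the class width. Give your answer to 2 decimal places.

62.96

N = 164; target position k = 30/100 · 164 = 49.2.
Cumulative frequencies: 24, 35, 59, 87, 115, 140, 164.
Observation 49.2 falls in the class 60 – <65.
L = 60, CF = 35, f = 24, h = 5.
P30 = 60 + ((49.2 − 35)/24)·5 = 60 + 2.95833 = 62.9583.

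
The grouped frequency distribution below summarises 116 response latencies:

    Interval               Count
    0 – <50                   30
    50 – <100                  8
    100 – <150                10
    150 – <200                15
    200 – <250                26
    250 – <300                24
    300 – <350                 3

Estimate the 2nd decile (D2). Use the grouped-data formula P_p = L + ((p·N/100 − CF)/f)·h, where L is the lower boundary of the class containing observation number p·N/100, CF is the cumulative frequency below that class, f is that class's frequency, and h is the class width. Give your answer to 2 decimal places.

N = 116; target position k = 20/100 · 116 = 23.2.
Cumulative frequencies: 30, 38, 48, 63, 89, 113, 116.
Observation 23.2 falls in the class 0 – <50.
L = 0, CF = 0, f = 30, h = 50.
P20 = 0 + ((23.2 − 0)/30)·50 = 0 + 38.6667 = 38.6667.

38.67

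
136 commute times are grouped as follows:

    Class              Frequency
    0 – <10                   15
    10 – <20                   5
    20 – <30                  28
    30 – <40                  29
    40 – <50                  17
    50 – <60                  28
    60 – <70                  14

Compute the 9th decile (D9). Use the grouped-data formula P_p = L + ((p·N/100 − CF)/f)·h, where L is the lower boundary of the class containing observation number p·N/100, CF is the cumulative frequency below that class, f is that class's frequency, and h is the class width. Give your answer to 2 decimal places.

60.29

N = 136; target position k = 90/100 · 136 = 122.4.
Cumulative frequencies: 15, 20, 48, 77, 94, 122, 136.
Observation 122.4 falls in the class 60 – <70.
L = 60, CF = 122, f = 14, h = 10.
P90 = 60 + ((122.4 − 122)/14)·10 = 60 + 0.285714 = 60.2857.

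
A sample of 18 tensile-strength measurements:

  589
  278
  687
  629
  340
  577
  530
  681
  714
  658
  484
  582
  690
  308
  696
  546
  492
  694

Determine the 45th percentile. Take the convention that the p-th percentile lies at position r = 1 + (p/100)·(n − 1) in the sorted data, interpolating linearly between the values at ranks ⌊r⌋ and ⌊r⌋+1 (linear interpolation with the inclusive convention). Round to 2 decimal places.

580.25

Sorted: 278, 308, 340, 484, 492, 530, 546, 577, 582, 589, 629, 658, 681, 687, 690, 694, 696, 714.
n = 18.
r = 1 + (45/100)·(18 − 1) = 1 + 7.65 = 8.65.
Rank 8 is 577 and rank 9 is 582.
Interpolate: 577 + 0.65·(582 − 577) = 577 + 0.65·5 = 580.25.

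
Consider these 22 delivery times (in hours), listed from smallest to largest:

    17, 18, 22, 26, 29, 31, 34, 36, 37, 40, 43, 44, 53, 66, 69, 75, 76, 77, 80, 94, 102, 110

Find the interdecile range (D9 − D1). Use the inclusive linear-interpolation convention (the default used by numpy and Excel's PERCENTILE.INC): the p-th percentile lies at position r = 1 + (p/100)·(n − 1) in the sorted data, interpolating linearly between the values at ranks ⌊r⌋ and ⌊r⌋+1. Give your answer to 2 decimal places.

70.20

n = 22.
P10: r = 3.1; ranks 3–4 are 22, 26; interpolating gives 22.4.
P90: r = 19.9; ranks 19–20 are 80, 94; interpolating gives 92.6.
Difference: 92.6 − 22.4 = 70.2.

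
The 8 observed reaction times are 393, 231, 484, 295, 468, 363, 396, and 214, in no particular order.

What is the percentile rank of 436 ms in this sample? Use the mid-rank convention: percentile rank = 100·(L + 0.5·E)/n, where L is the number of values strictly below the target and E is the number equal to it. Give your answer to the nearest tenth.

75.0

Sorted: 214, 231, 295, 363, 393, 396, 468, 484.
Count below 436: L = 6; count equal: E = 0; n = 8.
Percentile rank = 100·(6 + 0.5·0)/8 = 100·6/8 = 75.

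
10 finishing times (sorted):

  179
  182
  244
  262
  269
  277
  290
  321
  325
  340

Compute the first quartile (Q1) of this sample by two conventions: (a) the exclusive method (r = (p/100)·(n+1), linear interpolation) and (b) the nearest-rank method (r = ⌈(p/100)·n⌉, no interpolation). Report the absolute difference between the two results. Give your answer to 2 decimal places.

15.50

n = 10.
(a) r = 2.75; between ranks 2 (182) and 3 (244): 228.5.
(b) the nearest-rank method: rank 3 → 244.
|228.5 − 244| = 15.5.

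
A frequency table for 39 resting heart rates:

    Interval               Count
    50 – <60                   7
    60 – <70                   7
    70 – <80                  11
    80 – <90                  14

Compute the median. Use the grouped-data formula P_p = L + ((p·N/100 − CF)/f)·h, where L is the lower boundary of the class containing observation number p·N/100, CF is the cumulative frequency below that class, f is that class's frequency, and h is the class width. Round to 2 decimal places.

75.00

N = 39; target position k = 50/100 · 39 = 19.5.
Cumulative frequencies: 7, 14, 25, 39.
Observation 19.5 falls in the class 70 – <80.
L = 70, CF = 14, f = 11, h = 10.
P50 = 70 + ((19.5 − 14)/11)·10 = 70 + 5 = 75.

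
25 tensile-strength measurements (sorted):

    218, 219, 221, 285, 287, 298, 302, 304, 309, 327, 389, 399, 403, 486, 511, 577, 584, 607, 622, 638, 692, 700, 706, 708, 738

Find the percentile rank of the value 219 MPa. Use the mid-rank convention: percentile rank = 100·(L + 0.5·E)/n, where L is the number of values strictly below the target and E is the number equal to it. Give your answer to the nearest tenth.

6.0

Count below 219: L = 1; count equal: E = 1; n = 25.
Percentile rank = 100·(1 + 0.5·1)/25 = 100·1.5/25 = 6.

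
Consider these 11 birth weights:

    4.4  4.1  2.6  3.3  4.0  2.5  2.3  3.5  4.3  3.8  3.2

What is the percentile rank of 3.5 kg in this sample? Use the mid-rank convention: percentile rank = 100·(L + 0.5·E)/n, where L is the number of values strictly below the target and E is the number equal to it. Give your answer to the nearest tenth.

50.0

Sorted: 2.3, 2.5, 2.6, 3.2, 3.3, 3.5, 3.8, 4.0, 4.1, 4.3, 4.4.
Count below 3.5: L = 5; count equal: E = 1; n = 11.
Percentile rank = 100·(5 + 0.5·1)/11 = 100·5.5/11 = 50.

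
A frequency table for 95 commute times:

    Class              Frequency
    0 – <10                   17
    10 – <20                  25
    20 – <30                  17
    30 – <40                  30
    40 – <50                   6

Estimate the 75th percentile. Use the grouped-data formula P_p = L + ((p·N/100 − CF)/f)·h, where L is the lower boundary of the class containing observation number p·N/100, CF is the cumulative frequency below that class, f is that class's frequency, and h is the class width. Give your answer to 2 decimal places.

34.08

N = 95; target position k = 75/100 · 95 = 71.25.
Cumulative frequencies: 17, 42, 59, 89, 95.
Observation 71.25 falls in the class 30 – <40.
L = 30, CF = 59, f = 30, h = 10.
P75 = 30 + ((71.25 − 59)/30)·10 = 30 + 4.08333 = 34.0833.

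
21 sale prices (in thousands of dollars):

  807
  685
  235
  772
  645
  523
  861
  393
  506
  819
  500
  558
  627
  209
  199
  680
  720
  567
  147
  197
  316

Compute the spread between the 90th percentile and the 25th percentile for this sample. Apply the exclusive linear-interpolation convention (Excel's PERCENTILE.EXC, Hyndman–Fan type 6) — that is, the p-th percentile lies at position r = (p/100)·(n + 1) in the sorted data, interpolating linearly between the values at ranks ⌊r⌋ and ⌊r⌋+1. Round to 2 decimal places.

Sorted: 147, 197, 199, 209, 235, 316, 393, 500, 506, 523, 558, 567, 627, 645, 680, 685, 720, 772, 807, 819, 861.
n = 21.
P25: r = 5.5; ranks 5–6 are 235, 316; interpolating gives 275.5.
P90: r = 19.8; ranks 19–20 are 807, 819; interpolating gives 816.6.
Difference: 816.6 − 275.5 = 541.1.

541.10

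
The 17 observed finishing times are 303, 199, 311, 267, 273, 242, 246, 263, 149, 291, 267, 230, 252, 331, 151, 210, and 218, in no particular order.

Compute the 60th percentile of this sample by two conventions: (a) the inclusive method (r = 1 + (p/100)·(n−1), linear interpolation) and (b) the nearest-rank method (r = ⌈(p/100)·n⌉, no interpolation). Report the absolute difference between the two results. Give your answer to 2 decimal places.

1.60

Sorted: 149, 151, 199, 210, 218, 230, 242, 246, 252, 263, 267, 267, 273, 291, 303, 311, 331.
n = 17.
(a) r = 10.6; between ranks 10 (263) and 11 (267): 265.4.
(b) the nearest-rank method: rank 11 → 267.
|265.4 − 267| = 1.6.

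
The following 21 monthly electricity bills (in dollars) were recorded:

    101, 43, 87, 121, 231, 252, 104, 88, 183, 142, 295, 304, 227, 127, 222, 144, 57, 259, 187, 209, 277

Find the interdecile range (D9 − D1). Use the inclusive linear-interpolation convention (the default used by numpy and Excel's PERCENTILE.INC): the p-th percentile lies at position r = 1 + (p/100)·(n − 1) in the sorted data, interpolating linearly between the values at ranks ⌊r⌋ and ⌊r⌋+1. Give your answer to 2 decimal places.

190.00

Sorted: 43, 57, 87, 88, 101, 104, 121, 127, 142, 144, 183, 187, 209, 222, 227, 231, 252, 259, 277, 295, 304.
n = 21.
P10: r = 3 (integer) → 87.
P90: r = 19 (integer) → 277.
Difference: 277 − 87 = 190.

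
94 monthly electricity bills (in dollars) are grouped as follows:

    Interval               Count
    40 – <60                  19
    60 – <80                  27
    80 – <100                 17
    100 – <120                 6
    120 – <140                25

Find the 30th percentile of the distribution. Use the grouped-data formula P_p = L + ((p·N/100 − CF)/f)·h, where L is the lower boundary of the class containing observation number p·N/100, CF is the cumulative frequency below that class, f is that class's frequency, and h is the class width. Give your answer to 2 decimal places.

N = 94; target position k = 30/100 · 94 = 28.2.
Cumulative frequencies: 19, 46, 63, 69, 94.
Observation 28.2 falls in the class 60 – <80.
L = 60, CF = 19, f = 27, h = 20.
P30 = 60 + ((28.2 − 19)/27)·20 = 60 + 6.81481 = 66.8148.

66.81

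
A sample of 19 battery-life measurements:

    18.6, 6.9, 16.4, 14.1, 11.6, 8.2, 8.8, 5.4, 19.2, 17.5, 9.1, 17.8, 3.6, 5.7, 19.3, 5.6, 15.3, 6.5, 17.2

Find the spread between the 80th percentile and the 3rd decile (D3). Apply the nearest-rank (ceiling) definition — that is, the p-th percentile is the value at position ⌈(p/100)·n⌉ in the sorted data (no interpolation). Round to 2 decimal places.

10.90

Sorted: 3.6, 5.4, 5.6, 5.7, 6.5, 6.9, 8.2, 8.8, 9.1, 11.6, 14.1, 15.3, 16.4, 17.2, 17.5, 17.8, 18.6, 19.2, 19.3.
n = 19.
P30: rank ⌈30/100·19⌉ = 6 → 6.9.
P80: rank ⌈80/100·19⌉ = 16 → 17.8.
Difference: 17.8 − 6.9 = 10.9.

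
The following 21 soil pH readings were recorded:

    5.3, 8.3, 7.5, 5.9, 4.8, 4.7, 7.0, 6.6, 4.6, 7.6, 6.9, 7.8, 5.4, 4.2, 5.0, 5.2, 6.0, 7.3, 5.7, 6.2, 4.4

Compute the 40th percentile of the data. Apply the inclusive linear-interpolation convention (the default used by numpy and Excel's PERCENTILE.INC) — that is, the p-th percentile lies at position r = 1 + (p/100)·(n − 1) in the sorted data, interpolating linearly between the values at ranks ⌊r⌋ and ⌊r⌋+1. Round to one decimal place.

5.4

Sorted: 4.2, 4.4, 4.6, 4.7, 4.8, 5.0, 5.2, 5.3, 5.4, 5.7, 5.9, 6.0, 6.2, 6.6, 6.9, 7.0, 7.3, 7.5, 7.6, 7.8, 8.3.
n = 21.
r = 1 + (40/100)·(21 − 1) = 1 + 8 = 9.
r is an integer, so P40 is the value at rank 9: 5.4.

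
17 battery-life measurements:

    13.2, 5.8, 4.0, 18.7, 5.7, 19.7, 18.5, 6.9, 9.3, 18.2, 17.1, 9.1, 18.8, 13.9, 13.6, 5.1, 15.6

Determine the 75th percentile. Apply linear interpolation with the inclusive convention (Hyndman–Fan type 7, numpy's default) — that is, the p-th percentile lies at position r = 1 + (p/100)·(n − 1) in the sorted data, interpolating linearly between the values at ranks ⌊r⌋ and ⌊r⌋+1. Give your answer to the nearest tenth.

18.2

Sorted: 4.0, 5.1, 5.7, 5.8, 6.9, 9.1, 9.3, 13.2, 13.6, 13.9, 15.6, 17.1, 18.2, 18.5, 18.7, 18.8, 19.7.
n = 17.
r = 1 + (75/100)·(17 − 1) = 1 + 12 = 13.
r is an integer, so P75 is the value at rank 13: 18.2.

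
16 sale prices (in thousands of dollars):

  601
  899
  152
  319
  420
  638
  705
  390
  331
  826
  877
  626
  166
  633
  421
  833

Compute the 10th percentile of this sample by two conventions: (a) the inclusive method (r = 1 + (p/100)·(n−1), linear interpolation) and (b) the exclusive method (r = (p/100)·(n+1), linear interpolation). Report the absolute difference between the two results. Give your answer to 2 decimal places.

Sorted: 152, 166, 319, 331, 390, 420, 421, 601, 626, 633, 638, 705, 826, 833, 877, 899.
n = 16.
(a) r = 2.5; between ranks 2 (166) and 3 (319): 242.5.
(b) r = 1.7; between ranks 1 (152) and 2 (166): 161.8.
|242.5 − 161.8| = 80.7.

80.70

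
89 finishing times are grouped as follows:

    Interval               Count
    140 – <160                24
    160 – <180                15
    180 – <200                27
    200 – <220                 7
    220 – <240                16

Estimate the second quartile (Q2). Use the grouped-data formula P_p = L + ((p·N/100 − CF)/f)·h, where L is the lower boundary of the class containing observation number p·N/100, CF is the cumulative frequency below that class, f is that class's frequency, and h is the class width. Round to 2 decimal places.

N = 89; target position k = 50/100 · 89 = 44.5.
Cumulative frequencies: 24, 39, 66, 73, 89.
Observation 44.5 falls in the class 180 – <200.
L = 180, CF = 39, f = 27, h = 20.
P50 = 180 + ((44.5 − 39)/27)·20 = 180 + 4.07407 = 184.074.

184.07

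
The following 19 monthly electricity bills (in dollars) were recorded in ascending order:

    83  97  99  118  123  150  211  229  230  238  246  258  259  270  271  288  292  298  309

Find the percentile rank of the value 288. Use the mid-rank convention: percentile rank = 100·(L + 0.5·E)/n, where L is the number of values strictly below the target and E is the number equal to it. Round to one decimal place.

Count below 288: L = 15; count equal: E = 1; n = 19.
Percentile rank = 100·(15 + 0.5·1)/19 = 100·15.5/19 = 81.58.

81.6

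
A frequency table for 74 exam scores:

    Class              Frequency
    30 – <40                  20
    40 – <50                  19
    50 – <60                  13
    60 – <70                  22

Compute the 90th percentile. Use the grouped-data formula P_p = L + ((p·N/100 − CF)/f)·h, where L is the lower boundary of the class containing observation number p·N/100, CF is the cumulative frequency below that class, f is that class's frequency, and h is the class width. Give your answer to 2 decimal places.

N = 74; target position k = 90/100 · 74 = 66.6.
Cumulative frequencies: 20, 39, 52, 74.
Observation 66.6 falls in the class 60 – <70.
L = 60, CF = 52, f = 22, h = 10.
P90 = 60 + ((66.6 − 52)/22)·10 = 60 + 6.63636 = 66.6364.

66.64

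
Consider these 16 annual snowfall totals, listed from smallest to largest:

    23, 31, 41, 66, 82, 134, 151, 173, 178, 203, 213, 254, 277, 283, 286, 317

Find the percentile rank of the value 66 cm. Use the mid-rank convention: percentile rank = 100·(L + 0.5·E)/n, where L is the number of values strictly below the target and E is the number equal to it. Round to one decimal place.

Count below 66: L = 3; count equal: E = 1; n = 16.
Percentile rank = 100·(3 + 0.5·1)/16 = 100·3.5/16 = 21.88.

21.9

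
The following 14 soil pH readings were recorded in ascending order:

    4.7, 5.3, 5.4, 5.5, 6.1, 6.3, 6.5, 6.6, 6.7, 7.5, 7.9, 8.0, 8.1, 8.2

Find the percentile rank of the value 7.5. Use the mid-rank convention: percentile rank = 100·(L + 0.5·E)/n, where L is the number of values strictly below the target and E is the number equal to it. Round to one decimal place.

Count below 7.5: L = 9; count equal: E = 1; n = 14.
Percentile rank = 100·(9 + 0.5·1)/14 = 100·9.5/14 = 67.86.

67.9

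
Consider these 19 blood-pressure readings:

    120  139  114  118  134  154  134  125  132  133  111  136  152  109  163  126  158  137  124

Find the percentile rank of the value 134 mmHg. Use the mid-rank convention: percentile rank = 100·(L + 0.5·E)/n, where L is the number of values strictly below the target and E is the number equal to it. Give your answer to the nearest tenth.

57.9

Sorted: 109, 111, 114, 118, 120, 124, 125, 126, 132, 133, 134, 134, 136, 137, 139, 152, 154, 158, 163.
Count below 134: L = 10; count equal: E = 2; n = 19.
Percentile rank = 100·(10 + 0.5·2)/19 = 100·11/19 = 57.89.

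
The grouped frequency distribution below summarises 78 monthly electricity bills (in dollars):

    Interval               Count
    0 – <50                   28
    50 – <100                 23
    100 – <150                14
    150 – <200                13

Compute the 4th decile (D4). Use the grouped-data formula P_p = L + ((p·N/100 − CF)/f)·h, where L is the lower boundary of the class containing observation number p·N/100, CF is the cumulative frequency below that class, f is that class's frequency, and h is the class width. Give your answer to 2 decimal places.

56.96

N = 78; target position k = 40/100 · 78 = 31.2.
Cumulative frequencies: 28, 51, 65, 78.
Observation 31.2 falls in the class 50 – <100.
L = 50, CF = 28, f = 23, h = 50.
P40 = 50 + ((31.2 − 28)/23)·50 = 50 + 6.95652 = 56.9565.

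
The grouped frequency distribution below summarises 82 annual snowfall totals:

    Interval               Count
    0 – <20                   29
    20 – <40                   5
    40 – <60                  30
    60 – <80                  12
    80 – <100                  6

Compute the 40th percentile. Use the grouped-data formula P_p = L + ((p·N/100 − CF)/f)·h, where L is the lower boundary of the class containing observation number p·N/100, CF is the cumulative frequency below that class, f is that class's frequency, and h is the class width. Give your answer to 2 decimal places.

N = 82; target position k = 40/100 · 82 = 32.8.
Cumulative frequencies: 29, 34, 64, 76, 82.
Observation 32.8 falls in the class 20 – <40.
L = 20, CF = 29, f = 5, h = 20.
P40 = 20 + ((32.8 − 29)/5)·20 = 20 + 15.2 = 35.2.

35.20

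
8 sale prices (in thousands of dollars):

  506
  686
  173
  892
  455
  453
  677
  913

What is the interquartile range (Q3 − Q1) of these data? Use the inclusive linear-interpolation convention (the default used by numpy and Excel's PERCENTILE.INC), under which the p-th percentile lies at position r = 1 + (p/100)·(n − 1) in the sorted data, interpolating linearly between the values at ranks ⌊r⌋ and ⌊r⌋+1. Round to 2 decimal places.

283.00

Sorted: 173, 453, 455, 506, 677, 686, 892, 913.
n = 8.
P25: r = 2.75; ranks 2–3 are 453, 455; interpolating gives 454.5.
P75: r = 6.25; ranks 6–7 are 686, 892; interpolating gives 737.5.
Difference: 737.5 − 454.5 = 283.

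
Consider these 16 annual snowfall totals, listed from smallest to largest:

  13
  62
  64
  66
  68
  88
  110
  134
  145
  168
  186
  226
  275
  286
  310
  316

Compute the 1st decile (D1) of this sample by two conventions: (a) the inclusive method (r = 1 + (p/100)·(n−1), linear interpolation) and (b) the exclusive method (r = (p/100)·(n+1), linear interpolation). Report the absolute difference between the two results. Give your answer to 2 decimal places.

n = 16.
(a) r = 2.5; between ranks 2 (62) and 3 (64): 63.
(b) r = 1.7; between ranks 1 (13) and 2 (62): 47.3.
|63 − 47.3| = 15.7.

15.70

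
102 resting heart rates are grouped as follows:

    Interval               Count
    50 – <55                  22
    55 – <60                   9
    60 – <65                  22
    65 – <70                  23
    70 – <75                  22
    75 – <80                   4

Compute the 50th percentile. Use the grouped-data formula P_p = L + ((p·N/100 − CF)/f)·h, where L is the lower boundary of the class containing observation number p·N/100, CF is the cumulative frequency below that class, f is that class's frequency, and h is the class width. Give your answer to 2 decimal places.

N = 102; target position k = 50/100 · 102 = 51.
Cumulative frequencies: 22, 31, 53, 76, 98, 102.
Observation 51 falls in the class 60 – <65.
L = 60, CF = 31, f = 22, h = 5.
P50 = 60 + ((51 − 31)/22)·5 = 60 + 4.54545 = 64.5455.

64.55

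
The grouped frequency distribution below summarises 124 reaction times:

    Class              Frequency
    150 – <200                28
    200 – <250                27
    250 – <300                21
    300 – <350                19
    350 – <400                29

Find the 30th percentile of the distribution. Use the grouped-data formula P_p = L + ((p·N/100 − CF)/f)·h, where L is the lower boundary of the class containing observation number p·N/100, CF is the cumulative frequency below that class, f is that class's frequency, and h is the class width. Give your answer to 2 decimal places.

N = 124; target position k = 30/100 · 124 = 37.2.
Cumulative frequencies: 28, 55, 76, 95, 124.
Observation 37.2 falls in the class 200 – <250.
L = 200, CF = 28, f = 27, h = 50.
P30 = 200 + ((37.2 − 28)/27)·50 = 200 + 17.037 = 217.037.

217.04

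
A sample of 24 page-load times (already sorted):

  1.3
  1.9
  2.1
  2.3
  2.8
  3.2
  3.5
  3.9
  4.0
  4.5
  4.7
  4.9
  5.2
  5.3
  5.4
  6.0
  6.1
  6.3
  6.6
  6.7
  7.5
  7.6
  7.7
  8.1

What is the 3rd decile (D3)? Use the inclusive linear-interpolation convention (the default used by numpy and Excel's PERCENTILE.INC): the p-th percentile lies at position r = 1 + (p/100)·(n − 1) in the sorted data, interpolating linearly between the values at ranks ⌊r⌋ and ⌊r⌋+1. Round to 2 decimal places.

3.86

n = 24.
r = 1 + (30/100)·(24 − 1) = 1 + 6.9 = 7.9.
Rank 7 is 3.5 and rank 8 is 3.9.
Interpolate: 3.5 + 0.9·(3.9 − 3.5) = 3.5 + 0.9·0.4 = 3.86.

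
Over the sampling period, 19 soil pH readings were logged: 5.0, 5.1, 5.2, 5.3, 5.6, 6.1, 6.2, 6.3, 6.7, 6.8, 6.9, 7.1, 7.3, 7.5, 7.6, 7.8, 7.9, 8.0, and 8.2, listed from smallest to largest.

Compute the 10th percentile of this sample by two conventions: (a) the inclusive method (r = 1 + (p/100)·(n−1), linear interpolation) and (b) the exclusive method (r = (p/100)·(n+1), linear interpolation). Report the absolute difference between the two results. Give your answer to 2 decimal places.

0.08

n = 19.
(a) r = 2.8; between ranks 2 (5.1) and 3 (5.2): 5.18.
(b) r = 2 → value at rank 2 = 5.1.
|5.18 − 5.1| = 0.08.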